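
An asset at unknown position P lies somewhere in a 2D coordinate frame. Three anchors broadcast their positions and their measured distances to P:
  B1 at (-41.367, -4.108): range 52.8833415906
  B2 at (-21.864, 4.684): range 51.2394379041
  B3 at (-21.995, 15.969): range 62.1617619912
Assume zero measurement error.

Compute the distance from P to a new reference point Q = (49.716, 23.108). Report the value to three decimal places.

88.213

eq1: (x + 41.367)² + (y + 4.108)² = 52.8833415906²
eq2: (x + 21.864)² + (y − 4.684)² = 51.2394379041²
eq3: (x + 21.995)² + (y − 15.969)² = 62.1617619912²
eq3−eq1, eq3−eq2 (x²,y² cancel):
  -38.744·x − 40.154·y = 2056.752203
  0.262·x − 22.570·y = 999.790023
det = -38.744·-22.570 − -40.154·0.262 = 884.972428
x = (2056.752203·-22.570 − -40.154·999.790023) / 884.972428 = -7.090988
y = (-38.744·999.790023 − 2056.752203·0.262) / 884.972428 = -44.379613
|P − Q| = √((-7.090988 − 49.716)² + (-44.379613 − 23.108)²) = 88.213444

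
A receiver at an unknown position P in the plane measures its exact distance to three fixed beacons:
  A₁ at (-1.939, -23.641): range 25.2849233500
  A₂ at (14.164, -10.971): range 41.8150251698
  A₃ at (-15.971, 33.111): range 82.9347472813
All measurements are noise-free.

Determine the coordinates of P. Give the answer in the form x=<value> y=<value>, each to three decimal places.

x=-3.486 y=-48.879

eq1: (x + 1.939)² + (y + 23.641)² = 25.2849233500²
eq2: (x − 14.164)² + (y + 10.971)² = 41.8150251698²
eq3: (x + 15.971)² + (y − 33.111)² = 82.9347472813²
eq3−eq2, eq3−eq1 (x²,y² cancel):
  60.270·x − 88.164·y = 4099.246552
  28.064·x − 113.504·y = 5450.090398
det = 60.270·-113.504 − -88.164·28.064 = -4366.651584
x = (4099.246552·-113.504 − -88.164·5450.090398) / -4366.651584 = -3.485712
y = (60.270·5450.090398 − 4099.246552·28.064) / -4366.651584 = -48.878572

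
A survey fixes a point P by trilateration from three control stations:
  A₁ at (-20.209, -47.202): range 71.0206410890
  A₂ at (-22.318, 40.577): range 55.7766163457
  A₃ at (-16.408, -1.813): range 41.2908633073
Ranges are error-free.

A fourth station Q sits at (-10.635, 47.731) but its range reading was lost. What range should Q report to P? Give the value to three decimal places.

eq1: (x + 20.209)² + (y + 47.202)² = 71.0206410890²
eq2: (x + 22.318)² + (y − 40.577)² = 55.7766163457²
eq3: (x + 16.408)² + (y + 1.813)² = 41.2908633073²
eq2−eq3, eq2−eq1 (x²,y² cancel):
  11.820·x − 84.780·y = -465.981082
  4.218·x − 175.558·y = -1441.054098
det = 11.820·-175.558 − -84.780·4.218 = -1717.493520
x = (-465.981082·-175.558 − -84.780·-1441.054098) / -1717.493520 = 23.502773
y = (11.820·-1441.054098 − -465.981082·4.218) / -1717.493520 = 8.773105
|P − Q| = √((23.502773 − -10.635)² + (8.773105 − 47.731)²) = 51.798698

51.799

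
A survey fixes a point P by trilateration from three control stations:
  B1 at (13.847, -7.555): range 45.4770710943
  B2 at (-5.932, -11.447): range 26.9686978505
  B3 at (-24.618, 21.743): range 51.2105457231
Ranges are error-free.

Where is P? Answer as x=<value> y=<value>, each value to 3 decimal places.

eq1: (x − 13.847)² + (y + 7.555)² = 45.4770710943²
eq2: (x + 5.932)² + (y + 11.447)² = 26.9686978505²
eq3: (x + 24.618)² + (y − 21.743)² = 51.2105457231²
eq3−eq1, eq3−eq2 (x²,y² cancel):
  76.930·x − 58.596·y = -275.630541
  37.372·x − 66.380·y = 982.627790
det = 76.930·-66.380 − -58.596·37.372 = -2916.763688
x = (-275.630541·-66.380 − -58.596·982.627790) / -2916.763688 = -26.013219
y = (76.930·982.627790 − -275.630541·37.372) / -2916.763688 = -29.448536

x=-26.013 y=-29.449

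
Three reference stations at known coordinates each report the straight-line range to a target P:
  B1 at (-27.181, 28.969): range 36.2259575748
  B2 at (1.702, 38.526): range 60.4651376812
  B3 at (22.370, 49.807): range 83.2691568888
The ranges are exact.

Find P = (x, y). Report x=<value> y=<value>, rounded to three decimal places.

eq1: (x + 27.181)² + (y − 28.969)² = 36.2259575748²
eq2: (x − 1.702)² + (y − 38.526)² = 60.4651376812²
eq3: (x − 22.370)² + (y − 49.807)² = 83.2691568888²
eq1−eq3, eq1−eq2 (x²,y² cancel):
  99.102·x + 41.676·y = -4218.288060
  57.766·x + 19.114·y = -2434.573115
det = 99.102·19.114 − 41.676·57.766 = -513.220188
x = (-4218.288060·19.114 − 41.676·-2434.573115) / -513.220188 = -40.596437
y = (99.102·-2434.573115 − -4218.288060·57.766) / -513.220188 = -4.681350

x=-40.596 y=-4.681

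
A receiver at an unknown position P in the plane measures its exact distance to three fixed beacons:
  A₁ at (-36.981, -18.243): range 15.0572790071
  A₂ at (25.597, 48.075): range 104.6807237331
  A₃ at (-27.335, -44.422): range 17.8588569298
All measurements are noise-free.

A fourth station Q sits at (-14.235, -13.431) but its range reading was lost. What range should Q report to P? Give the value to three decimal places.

eq1: (x + 36.981)² + (y + 18.243)² = 15.0572790071²
eq2: (x − 25.597)² + (y − 48.075)² = 104.6807237331²
eq3: (x + 27.335)² + (y + 44.422)² = 17.8588569298²
eq2−eq3, eq2−eq1 (x²,y² cancel):
  -105.864·x − 184.994·y = 10393.219425
  -125.156·x − 132.636·y = 9465.321646
det = -105.864·-132.636 − -184.994·-125.156 = -9111.731560
x = (10393.219425·-132.636 − -184.994·9465.321646) / -9111.731560 = -40.882752
y = (-105.864·9465.321646 − 10393.219425·-125.156) / -9111.731560 = -32.785970
|P − Q| = √((-40.882752 − -14.235)² + (-32.785970 − -13.431)²) = 32.935051

32.935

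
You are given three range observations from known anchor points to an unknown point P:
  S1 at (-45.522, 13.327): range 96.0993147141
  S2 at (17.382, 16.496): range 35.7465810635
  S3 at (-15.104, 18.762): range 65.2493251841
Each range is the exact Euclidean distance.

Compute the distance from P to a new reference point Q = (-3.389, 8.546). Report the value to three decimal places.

eq1: (x + 45.522)² + (y − 13.327)² = 96.0993147141²
eq2: (x − 17.382)² + (y − 16.496)² = 35.7465810635²
eq3: (x + 15.104)² + (y − 18.762)² = 65.2493251841²
eq3−eq2, eq3−eq1 (x²,y² cancel):
  64.972·x − 4.532·y = 2973.764859
  -60.836·x − 10.870·y = -3307.885899
det = 64.972·-10.870 − -4.532·-60.836 = -981.954392
x = (2973.764859·-10.870 − -4.532·-3307.885899) / -981.954392 = 48.185703
y = (64.972·-3307.885899 − 2973.764859·-60.836) / -981.954392 = 34.632977
|P − Q| = √((48.185703 − -3.389)² + (34.632977 − 8.546)²) = 57.796889

57.797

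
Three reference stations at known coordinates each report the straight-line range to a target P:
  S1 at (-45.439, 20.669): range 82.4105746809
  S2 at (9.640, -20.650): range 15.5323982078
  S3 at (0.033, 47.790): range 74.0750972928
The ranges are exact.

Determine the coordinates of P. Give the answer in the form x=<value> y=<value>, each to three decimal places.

eq1: (x + 45.439)² + (y − 20.669)² = 82.4105746809²
eq2: (x − 9.640)² + (y + 20.650)² = 15.5323982078²
eq3: (x − 0.033)² + (y − 47.790)² = 74.0750972928²
eq3−eq2, eq3−eq1 (x²,y² cancel):
  19.214·x − 136.880·y = 3481.331556
  -90.944·x − 54.242·y = -1096.357687
det = 19.214·-54.242 − -136.880·-90.944 = -13490.620508
x = (3481.331556·-54.242 − -136.880·-1096.357687) / -13490.620508 = 25.121441
y = (19.214·-1096.357687 − 3481.331556·-90.944) / -13490.620508 = -21.907132

x=25.121 y=-21.907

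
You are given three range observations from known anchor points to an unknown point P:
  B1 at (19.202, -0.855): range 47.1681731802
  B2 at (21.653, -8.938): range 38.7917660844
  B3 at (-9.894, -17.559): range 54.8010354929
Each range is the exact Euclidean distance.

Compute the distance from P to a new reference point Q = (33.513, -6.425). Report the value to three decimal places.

eq1: (x − 19.202)² + (y + 0.855)² = 47.1681731802²
eq2: (x − 21.653)² + (y + 8.938)² = 38.7917660844²
eq3: (x + 9.894)² + (y + 17.559)² = 54.8010354929²
eq1−eq2, eq1−eq3 (x²,y² cancel):
  4.902·x − 16.166·y = 899.327869
  -58.192·x − 33.408·y = -741.555042
det = 4.902·-33.408 − -16.166·-58.192 = -1104.497888
x = (899.327869·-33.408 − -16.166·-741.555042) / -1104.497888 = 38.055957
y = (4.902·-741.555042 − 899.327869·-58.192) / -1104.497888 = -44.091152
|P − Q| = √((38.055957 − 33.513)² + (-44.091152 − -6.425)²) = 37.939129

37.939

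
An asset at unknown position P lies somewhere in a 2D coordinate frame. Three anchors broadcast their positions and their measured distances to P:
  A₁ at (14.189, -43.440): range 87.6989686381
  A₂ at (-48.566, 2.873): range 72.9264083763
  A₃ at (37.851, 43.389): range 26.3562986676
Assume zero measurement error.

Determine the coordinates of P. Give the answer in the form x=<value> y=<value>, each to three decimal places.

x=11.508 y=44.218

eq1: (x − 14.189)² + (y + 43.440)² = 87.6989686381²
eq2: (x + 48.566)² + (y − 2.873)² = 72.9264083763²
eq3: (x − 37.851)² + (y − 43.389)² = 26.3562986676²
eq2−eq1, eq2−eq3 (x²,y² cancel):
  125.510·x − 92.626·y = -2651.397226
  172.834·x + 81.032·y = 5571.999596
det = 125.510·81.032 − -92.626·172.834 = 26179.248404
x = (-2651.397226·81.032 − -92.626·5571.999596) / 26179.248404 = 11.507741
y = (125.510·5571.999596 − -2651.397226·172.834) / 26179.248404 = 44.217971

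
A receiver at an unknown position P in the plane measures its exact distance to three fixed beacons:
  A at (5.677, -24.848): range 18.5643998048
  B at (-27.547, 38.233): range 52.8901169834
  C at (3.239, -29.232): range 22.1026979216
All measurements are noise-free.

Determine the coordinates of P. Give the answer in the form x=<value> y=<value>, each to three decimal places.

x=-1.072 y=-7.554

eq1: (x − 5.677)² + (y + 24.848)² = 18.5643998048²
eq2: (x + 27.547)² + (y − 38.233)² = 52.8901169834²
eq3: (x − 3.239)² + (y + 29.232)² = 22.1026979216²
eq1−eq2, eq1−eq3 (x²,y² cancel):
  -66.448·x + 126.162·y = -881.779469
  -4.876·x − 8.768·y = 71.457197
det = -66.448·-8.768 − 126.162·-4.876 = 1197.781976
x = (-881.779469·-8.768 − 126.162·71.457197) / 1197.781976 = -1.071765
y = (-66.448·71.457197 − -881.779469·-4.876) / 1197.781976 = -7.553749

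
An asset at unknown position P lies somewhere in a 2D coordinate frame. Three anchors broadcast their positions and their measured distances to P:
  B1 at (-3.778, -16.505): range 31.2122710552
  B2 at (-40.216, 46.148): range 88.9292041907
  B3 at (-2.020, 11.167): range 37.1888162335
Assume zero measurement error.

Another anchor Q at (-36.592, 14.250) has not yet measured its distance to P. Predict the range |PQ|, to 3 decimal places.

eq1: (x + 3.778)² + (y + 16.505)² = 31.2122710552²
eq2: (x + 40.216)² + (y − 46.148)² = 88.9292041907²
eq3: (x + 2.020)² + (y − 11.167)² = 37.1888162335²
eq3−eq2, eq3−eq1 (x²,y² cancel):
  -76.392·x + 69.962·y = -2907.213034
  -3.516·x − 55.344·y = 566.708208
det = -76.392·-55.344 − 69.962·-3.516 = 4473.825240
x = (-2907.213034·-55.344 − 69.962·566.708208) / 4473.825240 = 27.101809
y = (-76.392·566.708208 − -2907.213034·-3.516) / 4473.825240 = -11.961517
|P − Q| = √((27.101809 − -36.592)² + (-11.961517 − 14.250)²) = 68.876302

68.876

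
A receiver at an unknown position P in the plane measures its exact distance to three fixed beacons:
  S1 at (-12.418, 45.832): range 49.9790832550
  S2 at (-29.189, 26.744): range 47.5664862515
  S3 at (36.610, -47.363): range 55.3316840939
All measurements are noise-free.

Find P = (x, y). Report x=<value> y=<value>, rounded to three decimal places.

eq1: (x + 12.418)² + (y − 45.832)² = 49.9790832550²
eq2: (x + 29.189)² + (y − 26.744)² = 47.5664862515²
eq3: (x − 36.610)² + (y + 47.363)² = 55.3316840939²
eq2−eq3, eq2−eq1 (x²,y² cancel):
  131.598·x − 148.214·y = 1217.281962
  33.542·x + 38.176·y = 452.201542
det = 131.598·38.176 − -148.214·33.542 = 9995.279236
x = (1217.281962·38.176 − -148.214·452.201542) / 9995.279236 = 11.354716
y = (131.598·452.201542 − 1217.281962·33.542) / 9995.279236 = 1.868757

x=11.355 y=1.869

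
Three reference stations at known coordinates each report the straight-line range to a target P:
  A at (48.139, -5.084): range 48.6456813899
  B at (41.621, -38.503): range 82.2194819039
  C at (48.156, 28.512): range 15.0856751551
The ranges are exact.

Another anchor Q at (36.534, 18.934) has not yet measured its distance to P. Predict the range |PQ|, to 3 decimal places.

eq1: (x − 48.139)² + (y + 5.084)² = 48.6456813899²
eq2: (x − 41.621)² + (y + 38.503)² = 82.2194819039²
eq3: (x − 48.156)² + (y − 28.512)² = 15.0856751551²
eq2−eq3, eq2−eq1 (x²,y² cancel):
  13.070·x + 134.030·y = 6449.611440
  13.036·x + 66.838·y = 3522.062614
det = 13.070·66.838 − 134.030·13.036 = -873.642420
x = (6449.611440·66.838 − 134.030·3522.062614) / -873.642420 = 46.910408
y = (13.070·3522.062614 − 6449.611440·13.036) / -873.642420 = 43.546164
|P − Q| = √((46.910408 − 36.534)² + (43.546164 − 18.934)²) = 26.710082

26.710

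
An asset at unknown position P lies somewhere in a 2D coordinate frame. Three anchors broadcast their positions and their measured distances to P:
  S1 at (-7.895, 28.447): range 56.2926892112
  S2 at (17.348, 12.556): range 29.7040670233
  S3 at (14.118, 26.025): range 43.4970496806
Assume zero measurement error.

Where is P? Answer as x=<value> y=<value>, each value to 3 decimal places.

x=27.425 y=-15.387

eq1: (x + 7.895)² + (y − 28.447)² = 56.2926892112²
eq2: (x − 17.348)² + (y − 12.556)² = 29.7040670233²
eq3: (x − 14.118)² + (y − 26.025)² = 43.4970496806²
eq2−eq3, eq2−eq1 (x²,y² cancel):
  -6.460·x + 26.938·y = -591.649424
  -50.486·x + 31.782·y = -1873.578667
det = -6.460·31.782 − 26.938·-50.486 = 1154.680148
x = (-591.649424·31.782 − 26.938·-1873.578667) / 1154.680148 = 27.424616
y = (-6.460·-1873.578667 − -591.649424·-50.486) / 1154.680148 = -15.386681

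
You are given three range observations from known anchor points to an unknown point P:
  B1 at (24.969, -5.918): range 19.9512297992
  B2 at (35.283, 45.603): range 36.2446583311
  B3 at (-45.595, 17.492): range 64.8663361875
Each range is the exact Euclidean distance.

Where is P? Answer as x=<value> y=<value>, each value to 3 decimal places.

eq1: (x − 24.969)² + (y + 5.918)² = 19.9512297992²
eq2: (x − 35.283)² + (y − 45.603)² = 36.2446583311²
eq3: (x + 45.595)² + (y − 17.492)² = 64.8663361875²
eq3−eq2, eq3−eq1 (x²,y² cancel):
  161.756·x + 56.222·y = 3833.615922
  141.128·x − 46.820·y = 2083.189596
det = 161.756·-46.820 − 56.222·141.128 = -15507.914336
x = (3833.615922·-46.820 − 56.222·2083.189596) / -15507.914336 = 19.126426
y = (161.756·2083.189596 − 3833.615922·141.128) / -15507.914336 = 13.158580

x=19.126 y=13.159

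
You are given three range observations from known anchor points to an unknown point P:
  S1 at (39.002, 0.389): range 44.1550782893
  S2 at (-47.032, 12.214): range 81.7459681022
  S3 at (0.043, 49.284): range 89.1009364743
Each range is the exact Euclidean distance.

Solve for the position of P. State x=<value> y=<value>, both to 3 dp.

x=17.385 y=-38.113

eq1: (x − 39.002)² + (y − 0.389)² = 44.1550782893²
eq2: (x + 47.032)² + (y − 12.214)² = 81.7459681022²
eq3: (x − 0.043)² + (y − 49.284)² = 89.1009364743²
eq2−eq1, eq2−eq3 (x²,y² cancel):
  172.068·x − 23.650·y = 3892.848867
  94.150·x + 74.140·y = -1188.849895
det = 172.068·74.140 − -23.650·94.150 = 14983.769020
x = (3892.848867·74.140 − -23.650·-1188.849895) / 14983.769020 = 17.385447
y = (172.068·-1188.849895 − 3892.848867·94.150) / 14983.769020 = -38.112890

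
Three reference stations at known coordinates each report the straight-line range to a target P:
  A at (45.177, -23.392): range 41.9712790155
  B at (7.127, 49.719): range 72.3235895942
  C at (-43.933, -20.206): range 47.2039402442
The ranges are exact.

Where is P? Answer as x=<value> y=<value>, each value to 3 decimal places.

x=3.215 y=-22.499

eq1: (x − 45.177)² + (y + 23.392)² = 41.9712790155²
eq2: (x − 7.127)² + (y − 49.719)² = 72.3235895942²
eq3: (x + 43.933)² + (y + 20.206)² = 47.2039402442²
eq1−eq2, eq1−eq3 (x²,y² cancel):
  -76.100·x + 146.222·y = -3534.487253
  -178.220·x + 6.372·y = -716.379780
det = -76.100·6.372 − 146.222·-178.220 = 25574.775640
x = (-3534.487253·6.372 − 146.222·-716.379780) / 25574.775640 = 3.215228
y = (-76.100·-716.379780 − -3534.487253·-178.220) / 25574.775640 = -22.498724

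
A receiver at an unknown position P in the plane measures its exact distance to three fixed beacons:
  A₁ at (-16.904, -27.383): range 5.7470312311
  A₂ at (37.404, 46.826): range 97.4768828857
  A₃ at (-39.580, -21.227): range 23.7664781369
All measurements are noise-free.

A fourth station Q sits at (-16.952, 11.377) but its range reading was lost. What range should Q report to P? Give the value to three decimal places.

eq1: (x + 16.904)² + (y + 27.383)² = 5.7470312311²
eq2: (x − 37.404)² + (y − 46.826)² = 97.4768828857²
eq3: (x + 39.580)² + (y + 21.227)² = 23.7664781369²
eq1−eq2, eq1−eq3 (x²,y² cancel):
  108.616·x + 148.418·y = -6912.554742
  -45.352·x + 12.312·y = 449.770909
det = 108.616·12.312 − 148.418·-45.352 = 8068.333328
x = (-6912.554742·12.312 − 148.418·449.770909) / 8068.333328 = -18.821914
y = (108.616·449.770909 − -6912.554742·-45.352) / 8068.333328 = -32.800562
|P − Q| = √((-18.821914 − -16.952)² + (-32.800562 − 11.377)²) = 44.217118

44.217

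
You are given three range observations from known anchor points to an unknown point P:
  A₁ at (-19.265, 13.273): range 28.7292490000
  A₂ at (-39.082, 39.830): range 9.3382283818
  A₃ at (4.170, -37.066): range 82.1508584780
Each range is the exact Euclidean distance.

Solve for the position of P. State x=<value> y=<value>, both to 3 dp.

x=-41.924 y=30.935

eq1: (x + 19.265)² + (y − 13.273)² = 28.7292490000²
eq2: (x + 39.082)² + (y − 39.830)² = 9.3382283818²
eq3: (x − 4.170)² + (y + 37.066)² = 82.1508584780²
eq1−eq2, eq1−eq3 (x²,y² cancel):
  -39.634·x + 53.114·y = 3304.686109
  46.870·x − 100.678·y = -5079.429299
det = -39.634·-100.678 − 53.114·46.870 = 1500.818672
x = (3304.686109·-100.678 − 53.114·-5079.429299) / 1500.818672 = -41.924039
y = (-39.634·-5079.429299 − 3304.686109·46.870) / 1500.818672 = 30.934758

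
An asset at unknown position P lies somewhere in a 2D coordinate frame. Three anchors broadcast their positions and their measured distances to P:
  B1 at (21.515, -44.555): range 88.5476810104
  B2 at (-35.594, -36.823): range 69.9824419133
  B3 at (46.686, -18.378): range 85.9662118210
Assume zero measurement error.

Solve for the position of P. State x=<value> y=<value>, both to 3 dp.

eq1: (x − 21.515)² + (y + 44.555)² = 88.5476810104²
eq2: (x + 35.594)² + (y + 36.823)² = 69.9824419133²
eq3: (x − 46.686)² + (y + 18.378)² = 85.9662118210²
eq3−eq1, eq3−eq2 (x²,y² cancel):
  -50.342·x − 52.354·y = -519.792467
  -164.560·x − 36.890·y = 2598.180084
det = -50.342·-36.890 − -52.354·-164.560 = -6758.257860
x = (-519.792467·-36.890 − -52.354·2598.180084) / -6758.257860 = -22.964537
y = (-50.342·2598.180084 − -519.792467·-164.560) / -6758.257860 = 32.010414

x=-22.965 y=32.010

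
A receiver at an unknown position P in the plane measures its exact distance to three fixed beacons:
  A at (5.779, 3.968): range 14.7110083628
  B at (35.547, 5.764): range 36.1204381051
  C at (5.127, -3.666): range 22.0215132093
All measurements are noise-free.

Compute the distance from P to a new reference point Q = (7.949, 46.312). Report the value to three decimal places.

eq1: (x − 5.779)² + (y − 3.968)² = 14.7110083628²
eq2: (x − 35.547)² + (y − 5.764)² = 36.1204381051²
eq3: (x − 5.127)² + (y + 3.666)² = 22.0215132093²
eq1−eq2, eq1−eq3 (x²,y² cancel):
  59.536·x + 3.592·y = 159.398758
  -1.304·x − 15.268·y = -277.949457
det = 59.536·-15.268 − 3.592·-1.304 = -904.311680
x = (159.398758·-15.268 − 3.592·-277.949457) / -904.311680 = 1.587180
y = (59.536·-277.949457 − 159.398758·-1.304) / -904.311680 = 18.069149
|P − Q| = √((1.587180 − 7.949)² + (18.069149 − 46.312)²) = 28.950498

28.950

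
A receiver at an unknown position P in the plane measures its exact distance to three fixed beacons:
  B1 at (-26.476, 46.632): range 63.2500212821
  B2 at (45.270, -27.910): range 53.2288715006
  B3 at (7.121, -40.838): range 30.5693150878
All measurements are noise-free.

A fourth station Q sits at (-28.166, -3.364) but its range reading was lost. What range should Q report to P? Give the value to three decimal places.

24.350

eq1: (x + 26.476)² + (y − 46.632)² = 63.2500212821²
eq2: (x − 45.270)² + (y + 27.910)² = 53.2288715006²
eq3: (x − 7.121)² + (y + 40.838)² = 30.5693150878²
eq3−eq2, eq3−eq1 (x²,y² cancel):
  76.298·x + 25.856·y = -788.939621
  -67.194·x + 174.940·y = -1909.011052
det = 76.298·174.940 − 25.856·-67.194 = 15084.940184
x = (-788.939621·174.940 − 25.856·-1909.011052) / 15084.940184 = -5.877233
y = (76.298·-1909.011052 − -788.939621·-67.194) / 15084.940184 = -13.169806
|P − Q| = √((-5.877233 − -28.166)² + (-13.169806 − -3.364)²) = 24.350420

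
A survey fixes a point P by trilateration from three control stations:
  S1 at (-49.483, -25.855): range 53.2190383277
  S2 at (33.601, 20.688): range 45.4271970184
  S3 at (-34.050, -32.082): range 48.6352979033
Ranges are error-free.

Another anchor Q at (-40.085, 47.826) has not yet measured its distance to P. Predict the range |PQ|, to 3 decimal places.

eq1: (x + 49.483)² + (y + 25.855)² = 53.2190383277²
eq2: (x − 33.601)² + (y − 20.688)² = 45.4271970184²
eq3: (x + 34.050)² + (y + 32.082)² = 48.6352979033²
eq2−eq1, eq2−eq3 (x²,y² cancel):
  -166.168·x − 93.086·y = 791.391957
  -135.302·x − 105.540·y = 329.874706
det = -166.168·-105.540 − -93.086·-135.302 = 4942.648748
x = (791.391957·-105.540 − -93.086·329.874706) / 4942.648748 = -10.685928
y = (-166.168·329.874706 − 791.391957·-135.302) / 4942.648748 = 10.573742
|P − Q| = √((-10.685928 − -40.085)² + (10.573742 − 47.826)²) = 47.455623

47.456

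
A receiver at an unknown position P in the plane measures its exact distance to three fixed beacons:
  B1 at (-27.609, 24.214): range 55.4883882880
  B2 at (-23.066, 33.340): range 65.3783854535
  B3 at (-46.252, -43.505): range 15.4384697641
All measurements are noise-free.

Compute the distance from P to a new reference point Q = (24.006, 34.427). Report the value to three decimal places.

eq1: (x + 27.609)² + (y − 24.214)² = 55.4883882880²
eq2: (x + 23.066)² + (y − 33.340)² = 65.3783854535²
eq3: (x + 46.252)² + (y + 43.505)² = 15.4384697641²
eq2−eq1, eq2−eq3 (x²,y² cancel):
  -9.086·x − 18.252·y = 900.350771
  -46.372·x − 153.690·y = 6424.323509
det = -9.086·-153.690 − -18.252·-46.372 = 550.045596
x = (900.350771·-153.690 − -18.252·6424.323509) / 550.045596 = -38.393467
y = (-9.086·6424.323509 − 900.350771·-46.372) / 550.045596 = -30.216290
|P − Q| = √((-38.393467 − 24.006)² + (-30.216290 − 34.427)²) = 89.846805

89.847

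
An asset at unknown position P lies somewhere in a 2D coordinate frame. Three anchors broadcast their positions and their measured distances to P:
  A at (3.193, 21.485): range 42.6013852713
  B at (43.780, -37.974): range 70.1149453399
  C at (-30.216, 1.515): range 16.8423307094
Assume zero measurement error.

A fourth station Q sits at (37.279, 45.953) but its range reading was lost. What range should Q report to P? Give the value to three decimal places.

eq1: (x − 3.193)² + (y − 21.485)² = 42.6013852713²
eq2: (x − 43.780)² + (y + 37.974)² = 70.1149453399²
eq3: (x + 30.216)² + (y − 1.515)² = 16.8423307094²
eq3−eq1, eq3−eq2 (x²,y² cancel):
  66.818·x + 39.940·y = -1974.715330
  147.992·x − 78.978·y = -2189.030261
det = 66.818·-78.978 − 39.940·147.992 = -11187.952484
x = (-1974.715330·-78.978 − 39.940·-2189.030261) / -11187.952484 = -21.754556
y = (66.818·-2189.030261 − -1974.715330·147.992) / -11187.952484 = -13.047557
|P − Q| = √((-21.754556 − 37.279)² + (-13.047557 − 45.953)²) = 83.462725

83.463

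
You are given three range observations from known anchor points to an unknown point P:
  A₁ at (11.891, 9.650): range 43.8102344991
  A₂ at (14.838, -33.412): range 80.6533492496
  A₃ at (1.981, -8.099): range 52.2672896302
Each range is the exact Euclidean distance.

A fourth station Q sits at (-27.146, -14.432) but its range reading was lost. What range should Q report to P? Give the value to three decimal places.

53.870

eq1: (x − 11.891)² + (y − 9.650)² = 43.8102344991²
eq2: (x − 14.838)² + (y + 33.412)² = 80.6533492496²
eq3: (x − 1.981)² + (y + 8.099)² = 52.2672896302²
eq3−eq1, eq3−eq2 (x²,y² cancel):
  19.820·x + 35.498·y = 977.533137
  25.714·x − 50.626·y = -2506.083354
det = 19.820·-50.626 − 35.498·25.714 = -1916.202892
x = (977.533137·-50.626 − 35.498·-2506.083354) / -1916.202892 = -20.599256
y = (19.820·-2506.083354 − 977.533137·25.714) / -1916.202892 = 39.039112
|P − Q| = √((-20.599256 − -27.146)² + (39.039112 − -14.432)²) = 53.870397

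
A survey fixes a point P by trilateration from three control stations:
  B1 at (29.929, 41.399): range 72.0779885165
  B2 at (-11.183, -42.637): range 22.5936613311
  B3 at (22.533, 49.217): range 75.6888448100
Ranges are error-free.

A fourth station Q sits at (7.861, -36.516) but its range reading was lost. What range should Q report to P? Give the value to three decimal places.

eq1: (x − 29.929)² + (y − 41.399)² = 72.0779885165²
eq2: (x + 11.183)² + (y + 42.637)² = 22.5936613311²
eq3: (x − 22.533)² + (y − 49.217)² = 75.6888448100²
eq1−eq2, eq1−eq3 (x²,y² cancel):
  -82.224·x − 168.072·y = 4018.113912
  -14.792·x + 15.636·y = -213.137864
det = -82.224·15.636 − -168.072·-14.792 = -3771.775488
x = (4018.113912·15.636 − -168.072·-213.137864) / -3771.775488 = -7.159684
y = (-82.224·-213.137864 − 4018.113912·-14.792) / -3771.775488 = -20.404446
|P − Q| = √((-7.159684 − 7.861)² + (-20.404446 − -36.516)²) = 22.027327

22.027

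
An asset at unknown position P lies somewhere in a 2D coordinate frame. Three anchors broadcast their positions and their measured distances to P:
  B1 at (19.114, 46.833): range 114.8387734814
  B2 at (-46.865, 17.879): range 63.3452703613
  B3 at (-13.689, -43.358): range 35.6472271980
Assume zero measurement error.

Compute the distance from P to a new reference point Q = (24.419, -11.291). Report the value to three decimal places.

eq1: (x − 19.114)² + (y − 46.833)² = 114.8387734814²
eq2: (x + 46.865)² + (y − 17.879)² = 63.3452703613²
eq3: (x + 13.689)² + (y + 43.358)² = 35.6472271980²
eq3−eq1, eq3−eq2 (x²,y² cancel):
  65.606·x + 180.382·y = -11425.849088
  -66.352·x + 122.474·y = -2293.216489
det = 65.606·122.474 − 180.382·-66.352 = 20003.735708
x = (-11425.849088·122.474 − 180.382·-2293.216489) / 20003.735708 = -49.276519
y = (65.606·-2293.216489 − -11425.849088·-66.352) / 20003.735708 = -45.420351
|P − Q| = √((-49.276519 − 24.419)² + (-45.420351 − -11.291)²) = 81.214790

81.215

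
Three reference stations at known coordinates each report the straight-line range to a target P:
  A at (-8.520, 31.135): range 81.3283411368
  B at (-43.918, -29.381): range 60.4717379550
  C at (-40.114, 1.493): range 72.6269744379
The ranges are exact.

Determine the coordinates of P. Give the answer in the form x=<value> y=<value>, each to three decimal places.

eq1: (x + 8.520)² + (y − 31.135)² = 81.3283411368²
eq2: (x + 43.918)² + (y + 29.381)² = 60.4717379550²
eq3: (x + 40.114)² + (y − 1.493)² = 72.6269744379²
eq3−eq1, eq3−eq2 (x²,y² cancel):
  63.188·x + 59.284·y = -1909.005076
  -7.608·x − 61.748·y = 2798.518165
det = 63.188·-61.748 − 59.284·-7.608 = -3450.699952
x = (-1909.005076·-61.748 − 59.284·2798.518165) / -3450.699952 = 13.918946
y = (63.188·2798.518165 − -1909.005076·-7.608) / -3450.699952 = -47.036560

x=13.919 y=-47.037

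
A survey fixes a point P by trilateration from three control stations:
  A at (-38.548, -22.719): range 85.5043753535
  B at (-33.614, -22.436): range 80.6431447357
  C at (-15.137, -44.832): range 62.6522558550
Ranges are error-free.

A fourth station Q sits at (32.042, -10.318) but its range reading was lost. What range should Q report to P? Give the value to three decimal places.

eq1: (x + 38.548)² + (y + 22.719)² = 85.5043753535²
eq2: (x + 33.614)² + (y + 22.436)² = 80.6431447357²
eq3: (x + 15.137)² + (y + 44.832)² = 62.6522558550²
eq3−eq1, eq3−eq2 (x²,y² cancel):
  -46.822·x + 44.226·y = -3622.628769
  -36.954·x + 44.792·y = -3183.773530
det = -46.822·44.792 − 44.226·-36.954 = -462.923420
x = (-3622.628769·44.792 − 44.226·-3183.773530) / -462.923420 = 46.355874
y = (-46.822·-3183.773530 − -3622.628769·-36.954) / -462.923420 = -32.834849
|P − Q| = √((46.355874 − 32.042)² + (-32.834849 − -10.318)²) = 26.681370

26.681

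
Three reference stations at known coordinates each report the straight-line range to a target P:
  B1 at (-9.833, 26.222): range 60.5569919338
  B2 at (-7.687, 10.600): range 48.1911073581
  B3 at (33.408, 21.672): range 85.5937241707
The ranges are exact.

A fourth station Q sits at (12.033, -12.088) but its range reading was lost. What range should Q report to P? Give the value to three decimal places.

eq1: (x + 9.833)² + (y − 26.222)² = 60.5569919338²
eq2: (x + 7.687)² + (y − 10.600)² = 48.1911073581²
eq3: (x − 33.408)² + (y − 21.672)² = 85.5937241707²
eq3−eq1, eq3−eq2 (x²,y² cancel):
  -86.482·x + 9.100·y = 2857.647470
  -82.190·x − 22.144·y = 3589.582710
det = -86.482·-22.144 − 9.100·-82.190 = 2662.986408
x = (2857.647470·-22.144 − 9.100·3589.582710) / 2662.986408 = -36.029079
y = (-86.482·3589.582710 − 2857.647470·-82.190) / 2662.986408 = -28.375754
|P − Q| = √((-36.029079 − 12.033)² + (-28.375754 − -12.088)²) = 50.746964

50.747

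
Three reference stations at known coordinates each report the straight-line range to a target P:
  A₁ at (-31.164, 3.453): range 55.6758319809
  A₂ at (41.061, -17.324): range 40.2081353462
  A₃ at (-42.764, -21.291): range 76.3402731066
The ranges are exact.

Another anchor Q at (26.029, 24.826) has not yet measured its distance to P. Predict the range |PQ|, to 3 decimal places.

eq1: (x + 31.164)² + (y − 3.453)² = 55.6758319809²
eq2: (x − 41.061)² + (y + 17.324)² = 40.2081353462²
eq3: (x + 42.764)² + (y + 21.291)² = 76.3402731066²
eq1−eq2, eq1−eq3 (x²,y² cancel):
  144.450·x − 41.554·y = 2486.112711
  -23.200·x − 49.488·y = -1429.090759
det = 144.450·-49.488 − -41.554·-23.200 = -8112.594400
x = (2486.112711·-49.488 − -41.554·-1429.090759) / -8112.594400 = 22.485678
y = (144.450·-1429.090759 − 2486.112711·-23.200) / -8112.594400 = 18.336224
|P − Q| = √((22.485678 − 26.029)² + (18.336224 − 24.826)²) = 7.394074

7.394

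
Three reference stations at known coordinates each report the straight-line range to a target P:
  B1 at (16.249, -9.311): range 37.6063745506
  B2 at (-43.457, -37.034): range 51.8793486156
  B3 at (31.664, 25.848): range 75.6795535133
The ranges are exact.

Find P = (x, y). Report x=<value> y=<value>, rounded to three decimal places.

x=7.655 y=-45.922

eq1: (x − 16.249)² + (y + 9.311)² = 37.6063745506²
eq2: (x + 43.457)² + (y + 37.034)² = 51.8793486156²
eq3: (x − 31.664)² + (y − 25.848)² = 75.6795535133²
eq2−eq3, eq2−eq1 (x²,y² cancel):
  150.242·x + 125.764·y = -4625.228012
  119.412·x + 55.446·y = -1632.075877
det = 150.242·55.446 − 125.764·119.412 = -6687.412836
x = (-4625.228012·55.446 − 125.764·-1632.075877) / -6687.412836 = 7.655278
y = (150.242·-1632.075877 − -4625.228012·119.412) / -6687.412836 = -45.922301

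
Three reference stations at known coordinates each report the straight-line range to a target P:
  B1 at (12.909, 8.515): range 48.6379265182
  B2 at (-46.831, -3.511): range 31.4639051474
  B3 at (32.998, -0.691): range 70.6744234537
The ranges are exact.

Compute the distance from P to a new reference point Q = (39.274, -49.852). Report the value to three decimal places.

eq1: (x − 12.909)² + (y − 8.515)² = 48.6379265182²
eq2: (x + 46.831)² + (y + 3.511)² = 31.4639051474²
eq3: (x − 32.998)² + (y + 0.691)² = 70.6744234537²
eq3−eq2, eq3−eq1 (x²,y² cancel):
  -159.658·x − 5.640·y = 5121.021000
  -40.178·x + 18.412·y = 1779.028256
det = -159.658·18.412 − -5.640·-40.178 = -3166.227016
x = (5121.021000·18.412 − -5.640·1779.028256) / -3166.227016 = -32.948351
y = (-159.658·1779.028256 − 5121.021000·-40.178) / -3166.227016 = 24.724605
|P − Q| = √((-32.948351 − 39.274)² + (24.724605 − -49.852)²) = 103.815885

103.816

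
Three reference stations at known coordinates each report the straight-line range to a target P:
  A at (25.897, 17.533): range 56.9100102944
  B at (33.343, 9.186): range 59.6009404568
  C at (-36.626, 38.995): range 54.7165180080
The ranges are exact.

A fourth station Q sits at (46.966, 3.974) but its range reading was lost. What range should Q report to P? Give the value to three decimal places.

eq1: (x − 25.897)² + (y − 17.533)² = 56.9100102944²
eq2: (x − 33.343)² + (y − 9.186)² = 59.6009404568²
eq3: (x + 36.626)² + (y − 38.995)² = 54.7165180080²
eq1−eq3, eq1−eq2 (x²,y² cancel):
  -125.046·x + 42.924·y = 2128.865132
  14.892·x − 16.694·y = -95.445285
det = -125.046·-16.694 − 42.924·14.892 = 1448.293716
x = (2128.865132·-16.694 − 42.924·-95.445285) / 1448.293716 = -21.709948
y = (-125.046·-95.445285 − 2128.865132·14.892) / 1448.293716 = -13.649171
|P − Q| = √((-21.709948 − 46.966)² + (-13.649171 − 3.974)²) = 70.901072

70.901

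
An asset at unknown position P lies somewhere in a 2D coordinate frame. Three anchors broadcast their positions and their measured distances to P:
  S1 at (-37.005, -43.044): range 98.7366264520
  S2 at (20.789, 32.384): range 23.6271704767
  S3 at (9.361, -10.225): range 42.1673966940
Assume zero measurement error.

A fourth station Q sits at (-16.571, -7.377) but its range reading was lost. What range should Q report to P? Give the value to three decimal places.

62.333

eq1: (x + 37.005)² + (y + 43.044)² = 98.7366264520²
eq2: (x − 20.789)² + (y − 32.384)² = 23.6271704767²
eq3: (x − 9.361)² + (y + 10.225)² = 42.1673966940²
eq3−eq2, eq3−eq1 (x²,y² cancel):
  22.856·x + 85.218·y = 2508.573190
  -92.732·x − 65.638·y = -4940.855044
det = 22.856·-65.638 − 85.218·-92.732 = 6402.213448
x = (2508.573190·-65.638 − 85.218·-4940.855044) / 6402.213448 = 40.047409
y = (22.856·-4940.855044 − 2508.573190·-92.732) / 6402.213448 = 18.696163
|P − Q| = √((40.047409 − -16.571)² + (18.696163 − -7.377)²) = 62.333410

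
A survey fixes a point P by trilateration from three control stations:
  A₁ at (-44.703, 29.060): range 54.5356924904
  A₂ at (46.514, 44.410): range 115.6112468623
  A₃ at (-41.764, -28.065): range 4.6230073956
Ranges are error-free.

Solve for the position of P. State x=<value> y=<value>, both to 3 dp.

eq1: (x + 44.703)² + (y − 29.060)² = 54.5356924904²
eq2: (x − 46.514)² + (y − 44.410)² = 115.6112468623²
eq3: (x + 41.764)² + (y + 28.065)² = 4.6230073956²
eq3−eq2, eq3−eq1 (x²,y² cancel):
  176.556·x + 144.950·y = -11740.663829
  -5.878·x + 114.250·y = -2641.803670
det = 176.556·114.250 − 144.950·-5.878 = 21023.539100
x = (-11740.663829·114.250 − 144.950·-2641.803670) / 21023.539100 = -45.588966
y = (176.556·-2641.803670 − -11740.663829·-5.878) / 21023.539100 = -25.468495

x=-45.589 y=-25.468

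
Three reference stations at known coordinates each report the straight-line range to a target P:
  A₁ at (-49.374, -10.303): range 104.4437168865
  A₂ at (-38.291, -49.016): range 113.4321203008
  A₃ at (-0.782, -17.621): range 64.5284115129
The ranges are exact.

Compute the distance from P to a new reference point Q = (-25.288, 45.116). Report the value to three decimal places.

eq1: (x + 49.374)² + (y + 10.303)² = 104.4437168865²
eq2: (x + 38.291)² + (y + 49.016)² = 113.4321203008²
eq3: (x + 0.782)² + (y + 17.621)² = 64.5284115129²
eq3−eq1, eq3−eq2 (x²,y² cancel):
  -97.184·x + 14.636·y = -4511.741585
  -75.018·x − 62.790·y = -5145.272252
det = -97.184·-62.790 − 14.636·-75.018 = 7200.146808
x = (-4511.741585·-62.790 − 14.636·-5145.272252) / 7200.146808 = 49.804326
y = (-97.184·-5145.272252 − -4511.741585·-75.018) / 7200.146808 = 22.440696
|P − Q| = √((49.804326 − -25.288)² + (22.440696 − 45.116)²) = 78.441232

78.441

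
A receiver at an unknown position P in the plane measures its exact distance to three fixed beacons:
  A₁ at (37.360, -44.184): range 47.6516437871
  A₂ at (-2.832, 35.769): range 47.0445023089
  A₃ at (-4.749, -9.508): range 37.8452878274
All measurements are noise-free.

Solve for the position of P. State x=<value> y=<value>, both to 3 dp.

eq1: (x − 37.360)² + (y + 44.184)² = 47.6516437871²
eq2: (x + 2.832)² + (y − 35.769)² = 47.0445023089²
eq3: (x + 4.749)² + (y + 9.508)² = 37.8452878274²
eq3−eq1, eq3−eq2 (x²,y² cancel):
  84.218·x − 69.352·y = 2396.627046
  3.834·x + 90.554·y = 393.567133
det = 84.218·90.554 − -69.352·3.834 = 7892.172340
x = (2396.627046·90.554 − -69.352·393.567133) / 7892.172340 = 30.957108
y = (84.218·393.567133 − 2396.627046·3.834) / 7892.172340 = 3.035510

x=30.957 y=3.036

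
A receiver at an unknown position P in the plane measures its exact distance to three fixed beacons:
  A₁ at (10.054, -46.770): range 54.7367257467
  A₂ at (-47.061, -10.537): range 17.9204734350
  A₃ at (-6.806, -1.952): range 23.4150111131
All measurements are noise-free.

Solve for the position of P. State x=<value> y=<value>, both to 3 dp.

eq1: (x − 10.054)² + (y + 46.770)² = 54.7367257467²
eq2: (x + 47.061)² + (y + 10.537)² = 17.9204734350²
eq3: (x + 6.806)² + (y + 1.952)² = 23.4150111131²
eq1−eq2, eq1−eq3 (x²,y² cancel):
  -114.230·x + 72.466·y = 2712.216051
  -33.720·x + 89.636·y = 209.462524
det = -114.230·89.636 − 72.466·-33.720 = -7795.566760
x = (2712.216051·89.636 − 72.466·209.462524) / -7795.566760 = -29.238835
y = (-114.230·209.462524 − 2712.216051·-33.720) / -7795.566760 = -8.662490

x=-29.239 y=-8.662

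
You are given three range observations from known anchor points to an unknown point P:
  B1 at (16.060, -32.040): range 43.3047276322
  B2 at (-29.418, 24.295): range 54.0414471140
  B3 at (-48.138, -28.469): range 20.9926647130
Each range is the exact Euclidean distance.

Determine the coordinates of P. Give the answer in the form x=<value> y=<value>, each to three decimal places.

x=-27.181 y=-29.700

eq1: (x − 16.060)² + (y + 32.040)² = 43.3047276322²
eq2: (x + 29.418)² + (y − 24.295)² = 54.0414471140²
eq3: (x + 48.138)² + (y + 28.469)² = 20.9926647130²
eq2−eq1, eq2−eq3 (x²,y² cancel):
  90.956·x − 112.670·y = 873.998022
  -37.440·x − 105.528·y = 4151.871290
det = 90.956·-105.528 − -112.670·-37.440 = -13816.769568
x = (873.998022·-105.528 − -112.670·4151.871290) / -13816.769568 = -27.181468
y = (90.956·4151.871290 − 873.998022·-37.440) / -13816.769568 = -29.700147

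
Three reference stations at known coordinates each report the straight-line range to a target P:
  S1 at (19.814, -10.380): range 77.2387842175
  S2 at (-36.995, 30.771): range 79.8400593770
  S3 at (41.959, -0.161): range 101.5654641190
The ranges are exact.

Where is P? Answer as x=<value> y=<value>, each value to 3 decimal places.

x=-47.428 y=-48.384

eq1: (x − 19.814)² + (y + 10.380)² = 77.2387842175²
eq2: (x + 36.995)² + (y − 30.771)² = 79.8400593770²
eq3: (x − 41.959)² + (y + 0.161)² = 101.5654641190²
eq2−eq3, eq2−eq1 (x²,y² cancel):
  157.908·x − 61.864·y = -4496.009284
  113.618·x − 82.302·y = -1406.540176
det = 157.908·-82.302 − -61.864·113.618 = -5967.280264
x = (-4496.009284·-82.302 − -61.864·-1406.540176) / -5967.280264 = -47.428031
y = (157.908·-1406.540176 − -4496.009284·113.618) / -5967.280264 = -48.384461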